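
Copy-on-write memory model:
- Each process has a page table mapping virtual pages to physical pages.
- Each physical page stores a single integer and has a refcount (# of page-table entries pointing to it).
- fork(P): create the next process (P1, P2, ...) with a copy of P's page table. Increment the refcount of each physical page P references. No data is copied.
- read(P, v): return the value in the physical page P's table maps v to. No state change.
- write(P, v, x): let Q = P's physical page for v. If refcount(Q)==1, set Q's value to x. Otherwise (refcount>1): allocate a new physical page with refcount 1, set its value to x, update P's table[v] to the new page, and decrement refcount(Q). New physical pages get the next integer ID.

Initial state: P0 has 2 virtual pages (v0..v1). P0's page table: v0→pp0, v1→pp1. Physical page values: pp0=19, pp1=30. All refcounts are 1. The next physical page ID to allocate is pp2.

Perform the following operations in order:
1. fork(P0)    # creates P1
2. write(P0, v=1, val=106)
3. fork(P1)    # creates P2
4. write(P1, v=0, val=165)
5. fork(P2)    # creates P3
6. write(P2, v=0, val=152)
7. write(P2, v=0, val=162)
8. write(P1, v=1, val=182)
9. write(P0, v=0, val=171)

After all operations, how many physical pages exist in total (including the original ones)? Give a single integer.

Answer: 7

Derivation:
Op 1: fork(P0) -> P1. 2 ppages; refcounts: pp0:2 pp1:2
Op 2: write(P0, v1, 106). refcount(pp1)=2>1 -> COPY to pp2. 3 ppages; refcounts: pp0:2 pp1:1 pp2:1
Op 3: fork(P1) -> P2. 3 ppages; refcounts: pp0:3 pp1:2 pp2:1
Op 4: write(P1, v0, 165). refcount(pp0)=3>1 -> COPY to pp3. 4 ppages; refcounts: pp0:2 pp1:2 pp2:1 pp3:1
Op 5: fork(P2) -> P3. 4 ppages; refcounts: pp0:3 pp1:3 pp2:1 pp3:1
Op 6: write(P2, v0, 152). refcount(pp0)=3>1 -> COPY to pp4. 5 ppages; refcounts: pp0:2 pp1:3 pp2:1 pp3:1 pp4:1
Op 7: write(P2, v0, 162). refcount(pp4)=1 -> write in place. 5 ppages; refcounts: pp0:2 pp1:3 pp2:1 pp3:1 pp4:1
Op 8: write(P1, v1, 182). refcount(pp1)=3>1 -> COPY to pp5. 6 ppages; refcounts: pp0:2 pp1:2 pp2:1 pp3:1 pp4:1 pp5:1
Op 9: write(P0, v0, 171). refcount(pp0)=2>1 -> COPY to pp6. 7 ppages; refcounts: pp0:1 pp1:2 pp2:1 pp3:1 pp4:1 pp5:1 pp6:1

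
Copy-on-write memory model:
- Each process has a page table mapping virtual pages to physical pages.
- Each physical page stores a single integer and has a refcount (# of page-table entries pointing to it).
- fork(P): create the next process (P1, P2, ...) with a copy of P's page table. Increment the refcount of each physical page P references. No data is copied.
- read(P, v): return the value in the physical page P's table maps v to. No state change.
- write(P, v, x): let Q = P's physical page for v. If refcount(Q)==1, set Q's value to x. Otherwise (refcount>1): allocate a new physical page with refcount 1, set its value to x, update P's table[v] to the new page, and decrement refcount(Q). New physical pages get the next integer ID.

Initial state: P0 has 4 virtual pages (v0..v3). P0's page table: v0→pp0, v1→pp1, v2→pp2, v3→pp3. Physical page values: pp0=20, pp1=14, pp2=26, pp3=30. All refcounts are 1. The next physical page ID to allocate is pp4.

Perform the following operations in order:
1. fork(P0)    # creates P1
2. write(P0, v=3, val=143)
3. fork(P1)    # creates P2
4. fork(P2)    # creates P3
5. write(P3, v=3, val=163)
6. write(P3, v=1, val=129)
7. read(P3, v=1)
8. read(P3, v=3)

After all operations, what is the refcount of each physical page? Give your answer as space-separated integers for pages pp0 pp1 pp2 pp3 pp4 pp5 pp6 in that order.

Op 1: fork(P0) -> P1. 4 ppages; refcounts: pp0:2 pp1:2 pp2:2 pp3:2
Op 2: write(P0, v3, 143). refcount(pp3)=2>1 -> COPY to pp4. 5 ppages; refcounts: pp0:2 pp1:2 pp2:2 pp3:1 pp4:1
Op 3: fork(P1) -> P2. 5 ppages; refcounts: pp0:3 pp1:3 pp2:3 pp3:2 pp4:1
Op 4: fork(P2) -> P3. 5 ppages; refcounts: pp0:4 pp1:4 pp2:4 pp3:3 pp4:1
Op 5: write(P3, v3, 163). refcount(pp3)=3>1 -> COPY to pp5. 6 ppages; refcounts: pp0:4 pp1:4 pp2:4 pp3:2 pp4:1 pp5:1
Op 6: write(P3, v1, 129). refcount(pp1)=4>1 -> COPY to pp6. 7 ppages; refcounts: pp0:4 pp1:3 pp2:4 pp3:2 pp4:1 pp5:1 pp6:1
Op 7: read(P3, v1) -> 129. No state change.
Op 8: read(P3, v3) -> 163. No state change.

Answer: 4 3 4 2 1 1 1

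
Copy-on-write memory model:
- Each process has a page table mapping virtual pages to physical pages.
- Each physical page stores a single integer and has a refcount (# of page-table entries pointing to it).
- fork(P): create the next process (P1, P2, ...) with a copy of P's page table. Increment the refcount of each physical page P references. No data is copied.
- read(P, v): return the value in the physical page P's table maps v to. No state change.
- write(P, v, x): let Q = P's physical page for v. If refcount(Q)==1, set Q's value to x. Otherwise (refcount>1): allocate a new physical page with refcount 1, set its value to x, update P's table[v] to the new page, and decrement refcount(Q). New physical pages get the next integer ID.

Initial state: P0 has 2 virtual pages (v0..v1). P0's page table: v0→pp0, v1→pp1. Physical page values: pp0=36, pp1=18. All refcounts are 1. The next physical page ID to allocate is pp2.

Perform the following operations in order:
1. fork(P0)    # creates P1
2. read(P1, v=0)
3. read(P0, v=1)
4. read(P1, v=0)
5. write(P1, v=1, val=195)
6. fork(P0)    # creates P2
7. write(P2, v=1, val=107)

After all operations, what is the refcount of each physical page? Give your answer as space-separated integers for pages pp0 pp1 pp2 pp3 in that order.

Op 1: fork(P0) -> P1. 2 ppages; refcounts: pp0:2 pp1:2
Op 2: read(P1, v0) -> 36. No state change.
Op 3: read(P0, v1) -> 18. No state change.
Op 4: read(P1, v0) -> 36. No state change.
Op 5: write(P1, v1, 195). refcount(pp1)=2>1 -> COPY to pp2. 3 ppages; refcounts: pp0:2 pp1:1 pp2:1
Op 6: fork(P0) -> P2. 3 ppages; refcounts: pp0:3 pp1:2 pp2:1
Op 7: write(P2, v1, 107). refcount(pp1)=2>1 -> COPY to pp3. 4 ppages; refcounts: pp0:3 pp1:1 pp2:1 pp3:1

Answer: 3 1 1 1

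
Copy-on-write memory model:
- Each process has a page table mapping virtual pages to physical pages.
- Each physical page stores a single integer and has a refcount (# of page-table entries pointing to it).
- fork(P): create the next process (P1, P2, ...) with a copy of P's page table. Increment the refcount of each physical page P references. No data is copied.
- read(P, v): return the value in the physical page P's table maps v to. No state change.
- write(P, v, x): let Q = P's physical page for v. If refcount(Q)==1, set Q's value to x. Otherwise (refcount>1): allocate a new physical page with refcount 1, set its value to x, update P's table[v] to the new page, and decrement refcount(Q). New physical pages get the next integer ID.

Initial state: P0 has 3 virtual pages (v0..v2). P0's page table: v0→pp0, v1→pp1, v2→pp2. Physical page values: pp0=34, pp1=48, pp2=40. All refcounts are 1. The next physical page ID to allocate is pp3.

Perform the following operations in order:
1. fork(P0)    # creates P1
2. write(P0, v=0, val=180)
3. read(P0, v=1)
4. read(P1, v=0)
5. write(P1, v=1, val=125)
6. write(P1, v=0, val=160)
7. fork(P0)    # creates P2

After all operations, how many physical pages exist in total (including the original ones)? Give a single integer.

Op 1: fork(P0) -> P1. 3 ppages; refcounts: pp0:2 pp1:2 pp2:2
Op 2: write(P0, v0, 180). refcount(pp0)=2>1 -> COPY to pp3. 4 ppages; refcounts: pp0:1 pp1:2 pp2:2 pp3:1
Op 3: read(P0, v1) -> 48. No state change.
Op 4: read(P1, v0) -> 34. No state change.
Op 5: write(P1, v1, 125). refcount(pp1)=2>1 -> COPY to pp4. 5 ppages; refcounts: pp0:1 pp1:1 pp2:2 pp3:1 pp4:1
Op 6: write(P1, v0, 160). refcount(pp0)=1 -> write in place. 5 ppages; refcounts: pp0:1 pp1:1 pp2:2 pp3:1 pp4:1
Op 7: fork(P0) -> P2. 5 ppages; refcounts: pp0:1 pp1:2 pp2:3 pp3:2 pp4:1

Answer: 5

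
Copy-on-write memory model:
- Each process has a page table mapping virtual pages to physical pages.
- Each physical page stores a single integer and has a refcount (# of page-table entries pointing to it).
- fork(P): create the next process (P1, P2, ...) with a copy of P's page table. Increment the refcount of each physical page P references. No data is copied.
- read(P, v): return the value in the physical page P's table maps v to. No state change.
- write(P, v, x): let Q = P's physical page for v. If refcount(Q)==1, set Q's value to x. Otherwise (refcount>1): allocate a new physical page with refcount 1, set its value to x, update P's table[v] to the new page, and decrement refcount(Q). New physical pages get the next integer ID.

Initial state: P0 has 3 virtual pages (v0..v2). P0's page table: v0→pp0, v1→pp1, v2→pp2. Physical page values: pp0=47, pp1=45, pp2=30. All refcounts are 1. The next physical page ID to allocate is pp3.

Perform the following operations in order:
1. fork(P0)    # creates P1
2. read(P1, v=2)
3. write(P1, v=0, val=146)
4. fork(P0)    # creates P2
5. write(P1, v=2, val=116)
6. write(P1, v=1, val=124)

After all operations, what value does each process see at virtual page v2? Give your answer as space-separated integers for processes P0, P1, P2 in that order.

Answer: 30 116 30

Derivation:
Op 1: fork(P0) -> P1. 3 ppages; refcounts: pp0:2 pp1:2 pp2:2
Op 2: read(P1, v2) -> 30. No state change.
Op 3: write(P1, v0, 146). refcount(pp0)=2>1 -> COPY to pp3. 4 ppages; refcounts: pp0:1 pp1:2 pp2:2 pp3:1
Op 4: fork(P0) -> P2. 4 ppages; refcounts: pp0:2 pp1:3 pp2:3 pp3:1
Op 5: write(P1, v2, 116). refcount(pp2)=3>1 -> COPY to pp4. 5 ppages; refcounts: pp0:2 pp1:3 pp2:2 pp3:1 pp4:1
Op 6: write(P1, v1, 124). refcount(pp1)=3>1 -> COPY to pp5. 6 ppages; refcounts: pp0:2 pp1:2 pp2:2 pp3:1 pp4:1 pp5:1
P0: v2 -> pp2 = 30
P1: v2 -> pp4 = 116
P2: v2 -> pp2 = 30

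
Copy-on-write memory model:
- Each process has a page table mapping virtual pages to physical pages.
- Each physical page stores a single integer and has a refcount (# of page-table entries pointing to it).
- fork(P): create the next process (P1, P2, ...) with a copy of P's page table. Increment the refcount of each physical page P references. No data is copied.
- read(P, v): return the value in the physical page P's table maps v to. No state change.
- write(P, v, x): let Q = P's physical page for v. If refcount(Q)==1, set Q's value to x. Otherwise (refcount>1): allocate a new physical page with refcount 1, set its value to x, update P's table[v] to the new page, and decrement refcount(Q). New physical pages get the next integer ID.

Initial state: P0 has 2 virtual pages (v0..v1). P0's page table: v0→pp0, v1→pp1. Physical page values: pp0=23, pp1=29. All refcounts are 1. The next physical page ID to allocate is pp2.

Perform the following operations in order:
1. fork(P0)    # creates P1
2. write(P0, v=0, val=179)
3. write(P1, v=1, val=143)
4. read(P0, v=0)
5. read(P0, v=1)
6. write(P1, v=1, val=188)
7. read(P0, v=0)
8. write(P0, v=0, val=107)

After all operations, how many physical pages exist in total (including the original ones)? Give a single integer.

Op 1: fork(P0) -> P1. 2 ppages; refcounts: pp0:2 pp1:2
Op 2: write(P0, v0, 179). refcount(pp0)=2>1 -> COPY to pp2. 3 ppages; refcounts: pp0:1 pp1:2 pp2:1
Op 3: write(P1, v1, 143). refcount(pp1)=2>1 -> COPY to pp3. 4 ppages; refcounts: pp0:1 pp1:1 pp2:1 pp3:1
Op 4: read(P0, v0) -> 179. No state change.
Op 5: read(P0, v1) -> 29. No state change.
Op 6: write(P1, v1, 188). refcount(pp3)=1 -> write in place. 4 ppages; refcounts: pp0:1 pp1:1 pp2:1 pp3:1
Op 7: read(P0, v0) -> 179. No state change.
Op 8: write(P0, v0, 107). refcount(pp2)=1 -> write in place. 4 ppages; refcounts: pp0:1 pp1:1 pp2:1 pp3:1

Answer: 4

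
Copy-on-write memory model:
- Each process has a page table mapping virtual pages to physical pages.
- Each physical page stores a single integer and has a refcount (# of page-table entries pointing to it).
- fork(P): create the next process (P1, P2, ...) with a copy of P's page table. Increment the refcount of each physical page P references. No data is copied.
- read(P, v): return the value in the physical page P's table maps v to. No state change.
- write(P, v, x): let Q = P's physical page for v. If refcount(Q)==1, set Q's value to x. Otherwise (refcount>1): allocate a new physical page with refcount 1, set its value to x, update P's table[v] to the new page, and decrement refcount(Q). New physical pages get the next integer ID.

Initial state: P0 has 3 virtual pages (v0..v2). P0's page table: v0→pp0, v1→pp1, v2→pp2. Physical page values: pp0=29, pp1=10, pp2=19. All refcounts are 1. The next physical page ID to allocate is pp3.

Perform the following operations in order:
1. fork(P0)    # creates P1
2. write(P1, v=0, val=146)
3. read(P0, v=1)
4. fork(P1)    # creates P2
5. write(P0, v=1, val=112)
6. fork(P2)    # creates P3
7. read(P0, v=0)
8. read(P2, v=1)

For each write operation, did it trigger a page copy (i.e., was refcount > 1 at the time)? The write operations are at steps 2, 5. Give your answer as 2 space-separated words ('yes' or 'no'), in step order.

Op 1: fork(P0) -> P1. 3 ppages; refcounts: pp0:2 pp1:2 pp2:2
Op 2: write(P1, v0, 146). refcount(pp0)=2>1 -> COPY to pp3. 4 ppages; refcounts: pp0:1 pp1:2 pp2:2 pp3:1
Op 3: read(P0, v1) -> 10. No state change.
Op 4: fork(P1) -> P2. 4 ppages; refcounts: pp0:1 pp1:3 pp2:3 pp3:2
Op 5: write(P0, v1, 112). refcount(pp1)=3>1 -> COPY to pp4. 5 ppages; refcounts: pp0:1 pp1:2 pp2:3 pp3:2 pp4:1
Op 6: fork(P2) -> P3. 5 ppages; refcounts: pp0:1 pp1:3 pp2:4 pp3:3 pp4:1
Op 7: read(P0, v0) -> 29. No state change.
Op 8: read(P2, v1) -> 10. No state change.

yes yes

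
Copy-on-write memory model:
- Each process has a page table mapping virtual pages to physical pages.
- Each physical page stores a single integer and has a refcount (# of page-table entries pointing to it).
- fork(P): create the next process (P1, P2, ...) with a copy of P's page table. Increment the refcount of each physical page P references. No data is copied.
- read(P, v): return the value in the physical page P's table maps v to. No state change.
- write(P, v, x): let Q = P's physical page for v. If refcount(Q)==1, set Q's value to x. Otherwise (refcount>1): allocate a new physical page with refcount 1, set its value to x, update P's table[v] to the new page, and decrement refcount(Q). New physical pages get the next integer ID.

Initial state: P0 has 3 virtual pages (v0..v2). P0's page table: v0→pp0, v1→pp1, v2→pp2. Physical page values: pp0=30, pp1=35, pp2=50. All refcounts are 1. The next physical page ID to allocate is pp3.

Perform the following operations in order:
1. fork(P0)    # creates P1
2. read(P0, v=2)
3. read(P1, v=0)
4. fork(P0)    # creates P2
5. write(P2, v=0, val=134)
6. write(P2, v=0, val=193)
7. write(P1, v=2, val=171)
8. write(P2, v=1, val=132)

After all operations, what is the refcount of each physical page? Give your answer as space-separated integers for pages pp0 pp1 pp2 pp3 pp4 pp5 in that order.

Op 1: fork(P0) -> P1. 3 ppages; refcounts: pp0:2 pp1:2 pp2:2
Op 2: read(P0, v2) -> 50. No state change.
Op 3: read(P1, v0) -> 30. No state change.
Op 4: fork(P0) -> P2. 3 ppages; refcounts: pp0:3 pp1:3 pp2:3
Op 5: write(P2, v0, 134). refcount(pp0)=3>1 -> COPY to pp3. 4 ppages; refcounts: pp0:2 pp1:3 pp2:3 pp3:1
Op 6: write(P2, v0, 193). refcount(pp3)=1 -> write in place. 4 ppages; refcounts: pp0:2 pp1:3 pp2:3 pp3:1
Op 7: write(P1, v2, 171). refcount(pp2)=3>1 -> COPY to pp4. 5 ppages; refcounts: pp0:2 pp1:3 pp2:2 pp3:1 pp4:1
Op 8: write(P2, v1, 132). refcount(pp1)=3>1 -> COPY to pp5. 6 ppages; refcounts: pp0:2 pp1:2 pp2:2 pp3:1 pp4:1 pp5:1

Answer: 2 2 2 1 1 1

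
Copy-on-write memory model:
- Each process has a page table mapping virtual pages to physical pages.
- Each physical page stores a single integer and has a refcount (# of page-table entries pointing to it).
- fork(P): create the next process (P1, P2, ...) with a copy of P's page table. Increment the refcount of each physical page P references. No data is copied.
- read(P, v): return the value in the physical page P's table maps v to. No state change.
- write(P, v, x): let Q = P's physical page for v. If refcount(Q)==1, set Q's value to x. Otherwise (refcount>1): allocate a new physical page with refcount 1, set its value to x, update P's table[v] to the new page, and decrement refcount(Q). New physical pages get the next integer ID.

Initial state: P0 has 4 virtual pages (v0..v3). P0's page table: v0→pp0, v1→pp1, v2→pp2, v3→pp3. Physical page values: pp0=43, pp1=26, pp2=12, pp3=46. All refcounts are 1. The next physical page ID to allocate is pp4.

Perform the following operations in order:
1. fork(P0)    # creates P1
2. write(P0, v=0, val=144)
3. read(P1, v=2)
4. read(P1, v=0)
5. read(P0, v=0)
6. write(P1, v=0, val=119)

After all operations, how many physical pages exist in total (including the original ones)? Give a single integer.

Op 1: fork(P0) -> P1. 4 ppages; refcounts: pp0:2 pp1:2 pp2:2 pp3:2
Op 2: write(P0, v0, 144). refcount(pp0)=2>1 -> COPY to pp4. 5 ppages; refcounts: pp0:1 pp1:2 pp2:2 pp3:2 pp4:1
Op 3: read(P1, v2) -> 12. No state change.
Op 4: read(P1, v0) -> 43. No state change.
Op 5: read(P0, v0) -> 144. No state change.
Op 6: write(P1, v0, 119). refcount(pp0)=1 -> write in place. 5 ppages; refcounts: pp0:1 pp1:2 pp2:2 pp3:2 pp4:1

Answer: 5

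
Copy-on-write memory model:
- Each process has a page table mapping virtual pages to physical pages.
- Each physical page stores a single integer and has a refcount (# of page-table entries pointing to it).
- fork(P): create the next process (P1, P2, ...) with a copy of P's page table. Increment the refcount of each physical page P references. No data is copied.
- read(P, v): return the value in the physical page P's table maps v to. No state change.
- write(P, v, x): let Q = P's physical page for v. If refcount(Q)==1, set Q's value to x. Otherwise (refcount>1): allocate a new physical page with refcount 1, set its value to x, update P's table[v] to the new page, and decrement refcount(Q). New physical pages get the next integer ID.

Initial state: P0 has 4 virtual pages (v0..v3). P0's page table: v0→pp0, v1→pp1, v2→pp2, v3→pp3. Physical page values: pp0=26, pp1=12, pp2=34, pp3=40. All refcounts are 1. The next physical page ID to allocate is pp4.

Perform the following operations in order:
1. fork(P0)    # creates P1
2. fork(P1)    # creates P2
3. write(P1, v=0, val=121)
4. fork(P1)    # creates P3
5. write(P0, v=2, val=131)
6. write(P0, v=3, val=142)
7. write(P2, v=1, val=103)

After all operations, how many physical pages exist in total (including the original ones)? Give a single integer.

Answer: 8

Derivation:
Op 1: fork(P0) -> P1. 4 ppages; refcounts: pp0:2 pp1:2 pp2:2 pp3:2
Op 2: fork(P1) -> P2. 4 ppages; refcounts: pp0:3 pp1:3 pp2:3 pp3:3
Op 3: write(P1, v0, 121). refcount(pp0)=3>1 -> COPY to pp4. 5 ppages; refcounts: pp0:2 pp1:3 pp2:3 pp3:3 pp4:1
Op 4: fork(P1) -> P3. 5 ppages; refcounts: pp0:2 pp1:4 pp2:4 pp3:4 pp4:2
Op 5: write(P0, v2, 131). refcount(pp2)=4>1 -> COPY to pp5. 6 ppages; refcounts: pp0:2 pp1:4 pp2:3 pp3:4 pp4:2 pp5:1
Op 6: write(P0, v3, 142). refcount(pp3)=4>1 -> COPY to pp6. 7 ppages; refcounts: pp0:2 pp1:4 pp2:3 pp3:3 pp4:2 pp5:1 pp6:1
Op 7: write(P2, v1, 103). refcount(pp1)=4>1 -> COPY to pp7. 8 ppages; refcounts: pp0:2 pp1:3 pp2:3 pp3:3 pp4:2 pp5:1 pp6:1 pp7:1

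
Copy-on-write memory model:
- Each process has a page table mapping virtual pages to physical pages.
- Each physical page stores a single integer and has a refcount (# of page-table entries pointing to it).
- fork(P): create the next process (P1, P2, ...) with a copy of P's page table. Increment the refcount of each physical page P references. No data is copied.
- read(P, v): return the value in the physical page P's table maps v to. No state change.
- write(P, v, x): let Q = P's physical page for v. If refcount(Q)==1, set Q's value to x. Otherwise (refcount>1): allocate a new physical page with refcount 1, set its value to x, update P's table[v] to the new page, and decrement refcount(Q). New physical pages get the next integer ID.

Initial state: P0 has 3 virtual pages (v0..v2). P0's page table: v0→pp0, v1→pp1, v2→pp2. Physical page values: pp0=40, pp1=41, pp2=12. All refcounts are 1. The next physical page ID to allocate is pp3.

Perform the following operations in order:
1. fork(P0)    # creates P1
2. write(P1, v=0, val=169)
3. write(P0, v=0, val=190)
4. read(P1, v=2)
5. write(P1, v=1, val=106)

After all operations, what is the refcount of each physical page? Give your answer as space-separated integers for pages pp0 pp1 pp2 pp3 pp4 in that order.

Answer: 1 1 2 1 1

Derivation:
Op 1: fork(P0) -> P1. 3 ppages; refcounts: pp0:2 pp1:2 pp2:2
Op 2: write(P1, v0, 169). refcount(pp0)=2>1 -> COPY to pp3. 4 ppages; refcounts: pp0:1 pp1:2 pp2:2 pp3:1
Op 3: write(P0, v0, 190). refcount(pp0)=1 -> write in place. 4 ppages; refcounts: pp0:1 pp1:2 pp2:2 pp3:1
Op 4: read(P1, v2) -> 12. No state change.
Op 5: write(P1, v1, 106). refcount(pp1)=2>1 -> COPY to pp4. 5 ppages; refcounts: pp0:1 pp1:1 pp2:2 pp3:1 pp4:1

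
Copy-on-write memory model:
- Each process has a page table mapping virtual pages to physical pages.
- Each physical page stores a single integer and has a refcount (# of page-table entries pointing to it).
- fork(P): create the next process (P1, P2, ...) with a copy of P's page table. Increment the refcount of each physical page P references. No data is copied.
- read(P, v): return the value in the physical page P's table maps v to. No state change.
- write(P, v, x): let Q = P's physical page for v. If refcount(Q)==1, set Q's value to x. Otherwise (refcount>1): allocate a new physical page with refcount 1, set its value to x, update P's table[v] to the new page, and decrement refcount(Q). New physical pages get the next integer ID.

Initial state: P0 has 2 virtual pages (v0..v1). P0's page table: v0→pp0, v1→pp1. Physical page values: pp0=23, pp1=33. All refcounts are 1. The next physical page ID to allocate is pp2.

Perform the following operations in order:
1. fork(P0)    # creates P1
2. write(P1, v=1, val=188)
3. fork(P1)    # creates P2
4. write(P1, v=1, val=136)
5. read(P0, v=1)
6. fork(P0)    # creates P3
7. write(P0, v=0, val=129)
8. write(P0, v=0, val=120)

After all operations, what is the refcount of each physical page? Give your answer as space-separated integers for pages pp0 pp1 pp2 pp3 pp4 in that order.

Op 1: fork(P0) -> P1. 2 ppages; refcounts: pp0:2 pp1:2
Op 2: write(P1, v1, 188). refcount(pp1)=2>1 -> COPY to pp2. 3 ppages; refcounts: pp0:2 pp1:1 pp2:1
Op 3: fork(P1) -> P2. 3 ppages; refcounts: pp0:3 pp1:1 pp2:2
Op 4: write(P1, v1, 136). refcount(pp2)=2>1 -> COPY to pp3. 4 ppages; refcounts: pp0:3 pp1:1 pp2:1 pp3:1
Op 5: read(P0, v1) -> 33. No state change.
Op 6: fork(P0) -> P3. 4 ppages; refcounts: pp0:4 pp1:2 pp2:1 pp3:1
Op 7: write(P0, v0, 129). refcount(pp0)=4>1 -> COPY to pp4. 5 ppages; refcounts: pp0:3 pp1:2 pp2:1 pp3:1 pp4:1
Op 8: write(P0, v0, 120). refcount(pp4)=1 -> write in place. 5 ppages; refcounts: pp0:3 pp1:2 pp2:1 pp3:1 pp4:1

Answer: 3 2 1 1 1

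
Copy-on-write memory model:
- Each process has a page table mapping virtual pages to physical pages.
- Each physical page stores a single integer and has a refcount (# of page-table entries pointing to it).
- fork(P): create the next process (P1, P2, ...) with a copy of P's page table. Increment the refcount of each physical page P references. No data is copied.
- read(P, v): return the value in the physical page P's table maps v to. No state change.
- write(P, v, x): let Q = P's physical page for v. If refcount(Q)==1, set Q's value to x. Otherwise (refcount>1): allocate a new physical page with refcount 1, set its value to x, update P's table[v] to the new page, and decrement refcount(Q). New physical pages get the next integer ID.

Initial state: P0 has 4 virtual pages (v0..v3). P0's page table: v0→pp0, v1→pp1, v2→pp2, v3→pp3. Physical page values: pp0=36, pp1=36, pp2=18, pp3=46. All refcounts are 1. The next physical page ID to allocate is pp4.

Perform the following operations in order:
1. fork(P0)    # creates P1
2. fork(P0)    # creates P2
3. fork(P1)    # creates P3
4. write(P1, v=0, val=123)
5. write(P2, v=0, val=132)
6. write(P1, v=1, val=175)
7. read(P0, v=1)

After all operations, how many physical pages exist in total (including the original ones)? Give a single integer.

Op 1: fork(P0) -> P1. 4 ppages; refcounts: pp0:2 pp1:2 pp2:2 pp3:2
Op 2: fork(P0) -> P2. 4 ppages; refcounts: pp0:3 pp1:3 pp2:3 pp3:3
Op 3: fork(P1) -> P3. 4 ppages; refcounts: pp0:4 pp1:4 pp2:4 pp3:4
Op 4: write(P1, v0, 123). refcount(pp0)=4>1 -> COPY to pp4. 5 ppages; refcounts: pp0:3 pp1:4 pp2:4 pp3:4 pp4:1
Op 5: write(P2, v0, 132). refcount(pp0)=3>1 -> COPY to pp5. 6 ppages; refcounts: pp0:2 pp1:4 pp2:4 pp3:4 pp4:1 pp5:1
Op 6: write(P1, v1, 175). refcount(pp1)=4>1 -> COPY to pp6. 7 ppages; refcounts: pp0:2 pp1:3 pp2:4 pp3:4 pp4:1 pp5:1 pp6:1
Op 7: read(P0, v1) -> 36. No state change.

Answer: 7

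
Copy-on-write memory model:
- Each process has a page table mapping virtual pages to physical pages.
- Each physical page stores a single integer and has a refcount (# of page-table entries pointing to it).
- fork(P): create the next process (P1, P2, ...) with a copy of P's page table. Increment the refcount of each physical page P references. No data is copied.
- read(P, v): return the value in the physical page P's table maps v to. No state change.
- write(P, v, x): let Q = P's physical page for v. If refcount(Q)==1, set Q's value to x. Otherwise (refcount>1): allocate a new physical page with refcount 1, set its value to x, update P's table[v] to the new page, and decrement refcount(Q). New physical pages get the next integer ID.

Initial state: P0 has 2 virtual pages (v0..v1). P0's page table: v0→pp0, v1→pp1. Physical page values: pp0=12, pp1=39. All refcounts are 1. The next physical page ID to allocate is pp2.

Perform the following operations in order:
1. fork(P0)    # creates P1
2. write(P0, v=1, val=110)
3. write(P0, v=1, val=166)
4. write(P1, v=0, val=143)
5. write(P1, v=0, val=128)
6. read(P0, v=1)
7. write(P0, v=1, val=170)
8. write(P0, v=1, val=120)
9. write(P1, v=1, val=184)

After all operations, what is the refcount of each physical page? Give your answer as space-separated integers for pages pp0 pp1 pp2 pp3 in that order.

Answer: 1 1 1 1

Derivation:
Op 1: fork(P0) -> P1. 2 ppages; refcounts: pp0:2 pp1:2
Op 2: write(P0, v1, 110). refcount(pp1)=2>1 -> COPY to pp2. 3 ppages; refcounts: pp0:2 pp1:1 pp2:1
Op 3: write(P0, v1, 166). refcount(pp2)=1 -> write in place. 3 ppages; refcounts: pp0:2 pp1:1 pp2:1
Op 4: write(P1, v0, 143). refcount(pp0)=2>1 -> COPY to pp3. 4 ppages; refcounts: pp0:1 pp1:1 pp2:1 pp3:1
Op 5: write(P1, v0, 128). refcount(pp3)=1 -> write in place. 4 ppages; refcounts: pp0:1 pp1:1 pp2:1 pp3:1
Op 6: read(P0, v1) -> 166. No state change.
Op 7: write(P0, v1, 170). refcount(pp2)=1 -> write in place. 4 ppages; refcounts: pp0:1 pp1:1 pp2:1 pp3:1
Op 8: write(P0, v1, 120). refcount(pp2)=1 -> write in place. 4 ppages; refcounts: pp0:1 pp1:1 pp2:1 pp3:1
Op 9: write(P1, v1, 184). refcount(pp1)=1 -> write in place. 4 ppages; refcounts: pp0:1 pp1:1 pp2:1 pp3:1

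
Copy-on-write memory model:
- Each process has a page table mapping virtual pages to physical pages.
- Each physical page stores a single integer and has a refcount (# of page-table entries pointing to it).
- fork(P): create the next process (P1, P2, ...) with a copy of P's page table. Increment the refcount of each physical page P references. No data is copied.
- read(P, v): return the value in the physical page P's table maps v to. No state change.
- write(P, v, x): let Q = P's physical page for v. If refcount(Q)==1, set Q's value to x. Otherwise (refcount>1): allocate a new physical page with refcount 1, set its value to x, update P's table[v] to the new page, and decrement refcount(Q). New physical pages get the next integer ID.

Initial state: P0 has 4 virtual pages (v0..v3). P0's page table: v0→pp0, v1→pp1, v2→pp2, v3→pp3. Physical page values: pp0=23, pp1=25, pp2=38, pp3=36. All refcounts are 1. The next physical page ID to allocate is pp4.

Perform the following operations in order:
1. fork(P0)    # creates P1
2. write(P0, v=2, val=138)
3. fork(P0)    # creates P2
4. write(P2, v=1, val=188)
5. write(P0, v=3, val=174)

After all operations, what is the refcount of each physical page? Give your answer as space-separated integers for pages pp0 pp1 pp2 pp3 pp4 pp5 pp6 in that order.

Op 1: fork(P0) -> P1. 4 ppages; refcounts: pp0:2 pp1:2 pp2:2 pp3:2
Op 2: write(P0, v2, 138). refcount(pp2)=2>1 -> COPY to pp4. 5 ppages; refcounts: pp0:2 pp1:2 pp2:1 pp3:2 pp4:1
Op 3: fork(P0) -> P2. 5 ppages; refcounts: pp0:3 pp1:3 pp2:1 pp3:3 pp4:2
Op 4: write(P2, v1, 188). refcount(pp1)=3>1 -> COPY to pp5. 6 ppages; refcounts: pp0:3 pp1:2 pp2:1 pp3:3 pp4:2 pp5:1
Op 5: write(P0, v3, 174). refcount(pp3)=3>1 -> COPY to pp6. 7 ppages; refcounts: pp0:3 pp1:2 pp2:1 pp3:2 pp4:2 pp5:1 pp6:1

Answer: 3 2 1 2 2 1 1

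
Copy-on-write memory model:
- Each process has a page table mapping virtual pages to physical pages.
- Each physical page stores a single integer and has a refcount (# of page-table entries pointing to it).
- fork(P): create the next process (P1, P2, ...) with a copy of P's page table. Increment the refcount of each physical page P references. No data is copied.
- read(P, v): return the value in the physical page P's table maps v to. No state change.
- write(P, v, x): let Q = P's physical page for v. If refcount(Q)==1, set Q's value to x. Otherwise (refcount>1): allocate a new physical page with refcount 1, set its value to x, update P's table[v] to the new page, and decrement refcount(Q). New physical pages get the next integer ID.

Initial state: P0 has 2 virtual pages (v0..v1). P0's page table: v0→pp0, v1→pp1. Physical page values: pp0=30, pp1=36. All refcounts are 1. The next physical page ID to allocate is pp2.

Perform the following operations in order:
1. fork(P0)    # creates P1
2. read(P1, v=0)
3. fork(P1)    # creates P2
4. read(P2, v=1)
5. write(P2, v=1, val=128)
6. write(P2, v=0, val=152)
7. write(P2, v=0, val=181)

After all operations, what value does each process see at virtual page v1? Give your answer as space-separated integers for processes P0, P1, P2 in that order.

Answer: 36 36 128

Derivation:
Op 1: fork(P0) -> P1. 2 ppages; refcounts: pp0:2 pp1:2
Op 2: read(P1, v0) -> 30. No state change.
Op 3: fork(P1) -> P2. 2 ppages; refcounts: pp0:3 pp1:3
Op 4: read(P2, v1) -> 36. No state change.
Op 5: write(P2, v1, 128). refcount(pp1)=3>1 -> COPY to pp2. 3 ppages; refcounts: pp0:3 pp1:2 pp2:1
Op 6: write(P2, v0, 152). refcount(pp0)=3>1 -> COPY to pp3. 4 ppages; refcounts: pp0:2 pp1:2 pp2:1 pp3:1
Op 7: write(P2, v0, 181). refcount(pp3)=1 -> write in place. 4 ppages; refcounts: pp0:2 pp1:2 pp2:1 pp3:1
P0: v1 -> pp1 = 36
P1: v1 -> pp1 = 36
P2: v1 -> pp2 = 128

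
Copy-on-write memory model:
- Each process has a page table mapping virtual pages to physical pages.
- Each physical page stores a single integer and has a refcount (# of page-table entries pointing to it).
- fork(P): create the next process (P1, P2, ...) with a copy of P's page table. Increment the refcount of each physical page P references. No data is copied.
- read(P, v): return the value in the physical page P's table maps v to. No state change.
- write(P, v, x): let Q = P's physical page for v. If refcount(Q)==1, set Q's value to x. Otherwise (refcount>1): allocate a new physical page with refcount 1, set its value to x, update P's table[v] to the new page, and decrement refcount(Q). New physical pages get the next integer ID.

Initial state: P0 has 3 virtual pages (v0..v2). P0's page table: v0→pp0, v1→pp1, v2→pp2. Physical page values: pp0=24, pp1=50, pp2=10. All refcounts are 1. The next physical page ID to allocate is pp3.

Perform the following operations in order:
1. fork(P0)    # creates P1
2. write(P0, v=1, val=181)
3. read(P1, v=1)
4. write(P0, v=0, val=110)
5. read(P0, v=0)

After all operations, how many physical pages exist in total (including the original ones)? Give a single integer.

Answer: 5

Derivation:
Op 1: fork(P0) -> P1. 3 ppages; refcounts: pp0:2 pp1:2 pp2:2
Op 2: write(P0, v1, 181). refcount(pp1)=2>1 -> COPY to pp3. 4 ppages; refcounts: pp0:2 pp1:1 pp2:2 pp3:1
Op 3: read(P1, v1) -> 50. No state change.
Op 4: write(P0, v0, 110). refcount(pp0)=2>1 -> COPY to pp4. 5 ppages; refcounts: pp0:1 pp1:1 pp2:2 pp3:1 pp4:1
Op 5: read(P0, v0) -> 110. No state change.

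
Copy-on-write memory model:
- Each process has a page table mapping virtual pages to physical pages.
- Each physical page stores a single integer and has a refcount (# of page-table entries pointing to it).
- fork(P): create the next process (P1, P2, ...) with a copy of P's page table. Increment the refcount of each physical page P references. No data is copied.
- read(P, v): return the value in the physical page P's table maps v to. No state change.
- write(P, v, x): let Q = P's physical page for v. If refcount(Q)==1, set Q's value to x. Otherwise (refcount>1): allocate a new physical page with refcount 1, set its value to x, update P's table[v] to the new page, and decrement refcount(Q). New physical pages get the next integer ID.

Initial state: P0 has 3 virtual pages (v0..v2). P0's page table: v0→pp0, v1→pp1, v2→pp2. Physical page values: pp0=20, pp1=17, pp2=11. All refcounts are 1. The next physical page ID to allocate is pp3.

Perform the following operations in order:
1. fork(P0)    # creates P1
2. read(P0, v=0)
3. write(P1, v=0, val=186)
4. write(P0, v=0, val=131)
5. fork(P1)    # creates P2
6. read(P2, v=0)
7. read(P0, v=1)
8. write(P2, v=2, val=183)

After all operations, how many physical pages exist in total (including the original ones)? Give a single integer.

Op 1: fork(P0) -> P1. 3 ppages; refcounts: pp0:2 pp1:2 pp2:2
Op 2: read(P0, v0) -> 20. No state change.
Op 3: write(P1, v0, 186). refcount(pp0)=2>1 -> COPY to pp3. 4 ppages; refcounts: pp0:1 pp1:2 pp2:2 pp3:1
Op 4: write(P0, v0, 131). refcount(pp0)=1 -> write in place. 4 ppages; refcounts: pp0:1 pp1:2 pp2:2 pp3:1
Op 5: fork(P1) -> P2. 4 ppages; refcounts: pp0:1 pp1:3 pp2:3 pp3:2
Op 6: read(P2, v0) -> 186. No state change.
Op 7: read(P0, v1) -> 17. No state change.
Op 8: write(P2, v2, 183). refcount(pp2)=3>1 -> COPY to pp4. 5 ppages; refcounts: pp0:1 pp1:3 pp2:2 pp3:2 pp4:1

Answer: 5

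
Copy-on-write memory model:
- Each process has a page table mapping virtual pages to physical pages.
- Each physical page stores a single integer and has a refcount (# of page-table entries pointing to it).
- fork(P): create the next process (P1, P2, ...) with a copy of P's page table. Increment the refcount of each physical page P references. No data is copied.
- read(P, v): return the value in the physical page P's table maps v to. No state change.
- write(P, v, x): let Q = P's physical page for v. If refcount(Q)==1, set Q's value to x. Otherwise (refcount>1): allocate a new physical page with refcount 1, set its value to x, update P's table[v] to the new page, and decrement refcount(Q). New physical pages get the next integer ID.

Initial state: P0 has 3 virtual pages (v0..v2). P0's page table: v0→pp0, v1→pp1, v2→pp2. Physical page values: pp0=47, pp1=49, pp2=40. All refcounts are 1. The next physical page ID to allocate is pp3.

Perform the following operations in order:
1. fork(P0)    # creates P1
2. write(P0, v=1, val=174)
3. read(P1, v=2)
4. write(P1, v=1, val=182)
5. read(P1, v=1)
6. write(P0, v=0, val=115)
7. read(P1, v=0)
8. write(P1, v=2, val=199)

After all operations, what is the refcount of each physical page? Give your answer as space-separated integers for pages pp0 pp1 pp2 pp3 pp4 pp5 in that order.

Answer: 1 1 1 1 1 1

Derivation:
Op 1: fork(P0) -> P1. 3 ppages; refcounts: pp0:2 pp1:2 pp2:2
Op 2: write(P0, v1, 174). refcount(pp1)=2>1 -> COPY to pp3. 4 ppages; refcounts: pp0:2 pp1:1 pp2:2 pp3:1
Op 3: read(P1, v2) -> 40. No state change.
Op 4: write(P1, v1, 182). refcount(pp1)=1 -> write in place. 4 ppages; refcounts: pp0:2 pp1:1 pp2:2 pp3:1
Op 5: read(P1, v1) -> 182. No state change.
Op 6: write(P0, v0, 115). refcount(pp0)=2>1 -> COPY to pp4. 5 ppages; refcounts: pp0:1 pp1:1 pp2:2 pp3:1 pp4:1
Op 7: read(P1, v0) -> 47. No state change.
Op 8: write(P1, v2, 199). refcount(pp2)=2>1 -> COPY to pp5. 6 ppages; refcounts: pp0:1 pp1:1 pp2:1 pp3:1 pp4:1 pp5:1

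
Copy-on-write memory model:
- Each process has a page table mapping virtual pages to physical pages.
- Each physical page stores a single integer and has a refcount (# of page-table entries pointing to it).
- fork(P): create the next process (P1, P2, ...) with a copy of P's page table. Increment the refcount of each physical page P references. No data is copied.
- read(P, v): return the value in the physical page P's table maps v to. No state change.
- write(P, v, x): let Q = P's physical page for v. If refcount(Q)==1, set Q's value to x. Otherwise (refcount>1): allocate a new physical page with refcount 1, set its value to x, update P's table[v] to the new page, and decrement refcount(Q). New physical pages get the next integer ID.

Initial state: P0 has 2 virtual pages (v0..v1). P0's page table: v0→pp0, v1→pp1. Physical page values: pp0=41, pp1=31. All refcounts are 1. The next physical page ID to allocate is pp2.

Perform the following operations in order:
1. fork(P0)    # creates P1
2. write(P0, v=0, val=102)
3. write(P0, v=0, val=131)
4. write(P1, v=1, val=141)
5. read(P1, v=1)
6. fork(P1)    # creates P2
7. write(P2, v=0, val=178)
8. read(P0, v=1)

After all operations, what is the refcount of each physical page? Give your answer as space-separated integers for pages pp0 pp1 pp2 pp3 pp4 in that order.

Answer: 1 1 1 2 1

Derivation:
Op 1: fork(P0) -> P1. 2 ppages; refcounts: pp0:2 pp1:2
Op 2: write(P0, v0, 102). refcount(pp0)=2>1 -> COPY to pp2. 3 ppages; refcounts: pp0:1 pp1:2 pp2:1
Op 3: write(P0, v0, 131). refcount(pp2)=1 -> write in place. 3 ppages; refcounts: pp0:1 pp1:2 pp2:1
Op 4: write(P1, v1, 141). refcount(pp1)=2>1 -> COPY to pp3. 4 ppages; refcounts: pp0:1 pp1:1 pp2:1 pp3:1
Op 5: read(P1, v1) -> 141. No state change.
Op 6: fork(P1) -> P2. 4 ppages; refcounts: pp0:2 pp1:1 pp2:1 pp3:2
Op 7: write(P2, v0, 178). refcount(pp0)=2>1 -> COPY to pp4. 5 ppages; refcounts: pp0:1 pp1:1 pp2:1 pp3:2 pp4:1
Op 8: read(P0, v1) -> 31. No state change.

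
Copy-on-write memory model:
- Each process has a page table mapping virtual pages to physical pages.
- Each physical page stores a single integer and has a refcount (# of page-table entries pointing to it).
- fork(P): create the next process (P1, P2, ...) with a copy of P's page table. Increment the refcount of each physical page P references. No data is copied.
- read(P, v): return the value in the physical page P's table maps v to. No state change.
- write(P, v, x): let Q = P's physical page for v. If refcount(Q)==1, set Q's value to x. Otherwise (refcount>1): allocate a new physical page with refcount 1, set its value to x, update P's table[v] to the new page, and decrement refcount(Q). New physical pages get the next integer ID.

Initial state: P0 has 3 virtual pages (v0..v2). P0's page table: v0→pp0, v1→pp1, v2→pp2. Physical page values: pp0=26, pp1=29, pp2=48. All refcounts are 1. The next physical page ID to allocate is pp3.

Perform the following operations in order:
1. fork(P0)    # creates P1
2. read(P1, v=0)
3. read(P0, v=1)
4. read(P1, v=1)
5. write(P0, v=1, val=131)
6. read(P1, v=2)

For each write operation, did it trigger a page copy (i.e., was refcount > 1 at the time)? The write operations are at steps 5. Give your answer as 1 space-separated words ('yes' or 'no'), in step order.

Op 1: fork(P0) -> P1. 3 ppages; refcounts: pp0:2 pp1:2 pp2:2
Op 2: read(P1, v0) -> 26. No state change.
Op 3: read(P0, v1) -> 29. No state change.
Op 4: read(P1, v1) -> 29. No state change.
Op 5: write(P0, v1, 131). refcount(pp1)=2>1 -> COPY to pp3. 4 ppages; refcounts: pp0:2 pp1:1 pp2:2 pp3:1
Op 6: read(P1, v2) -> 48. No state change.

yes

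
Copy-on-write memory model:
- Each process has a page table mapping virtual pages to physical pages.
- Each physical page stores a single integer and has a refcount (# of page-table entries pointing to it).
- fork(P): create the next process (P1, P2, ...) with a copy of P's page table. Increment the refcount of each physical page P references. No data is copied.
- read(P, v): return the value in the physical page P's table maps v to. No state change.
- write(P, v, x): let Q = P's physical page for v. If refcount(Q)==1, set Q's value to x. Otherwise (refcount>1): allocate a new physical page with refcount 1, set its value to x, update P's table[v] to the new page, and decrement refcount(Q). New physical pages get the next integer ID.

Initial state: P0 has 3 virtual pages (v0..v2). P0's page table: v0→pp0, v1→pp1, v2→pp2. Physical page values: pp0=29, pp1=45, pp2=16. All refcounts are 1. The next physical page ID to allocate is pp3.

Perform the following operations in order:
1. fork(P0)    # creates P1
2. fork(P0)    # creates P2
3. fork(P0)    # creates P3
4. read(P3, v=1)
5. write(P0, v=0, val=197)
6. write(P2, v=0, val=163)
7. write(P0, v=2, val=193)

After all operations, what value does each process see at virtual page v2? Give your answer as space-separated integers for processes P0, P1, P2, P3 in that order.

Answer: 193 16 16 16

Derivation:
Op 1: fork(P0) -> P1. 3 ppages; refcounts: pp0:2 pp1:2 pp2:2
Op 2: fork(P0) -> P2. 3 ppages; refcounts: pp0:3 pp1:3 pp2:3
Op 3: fork(P0) -> P3. 3 ppages; refcounts: pp0:4 pp1:4 pp2:4
Op 4: read(P3, v1) -> 45. No state change.
Op 5: write(P0, v0, 197). refcount(pp0)=4>1 -> COPY to pp3. 4 ppages; refcounts: pp0:3 pp1:4 pp2:4 pp3:1
Op 6: write(P2, v0, 163). refcount(pp0)=3>1 -> COPY to pp4. 5 ppages; refcounts: pp0:2 pp1:4 pp2:4 pp3:1 pp4:1
Op 7: write(P0, v2, 193). refcount(pp2)=4>1 -> COPY to pp5. 6 ppages; refcounts: pp0:2 pp1:4 pp2:3 pp3:1 pp4:1 pp5:1
P0: v2 -> pp5 = 193
P1: v2 -> pp2 = 16
P2: v2 -> pp2 = 16
P3: v2 -> pp2 = 16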